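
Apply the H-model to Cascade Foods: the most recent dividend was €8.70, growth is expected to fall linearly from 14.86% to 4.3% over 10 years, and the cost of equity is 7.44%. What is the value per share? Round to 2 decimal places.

H-model: P₀ = D₀[(1+g_L) + H(g_S−g_L)]/(r−g_L), with H = 10/2 = 5.
P₀ = 8.70 × [(1+0.043) + 5×(0.1486−0.043)] / (0.0744−0.043)
   = 8.70 × 1.5710 / 0.0314 = 435.2771

€435.28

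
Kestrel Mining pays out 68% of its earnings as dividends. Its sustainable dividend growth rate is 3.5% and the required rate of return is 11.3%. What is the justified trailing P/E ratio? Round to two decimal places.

9.02

Justified trailing P/E = b(1+g)/(r−g) = 0.68×(1+0.035)/(0.113−0.035) = 9.0231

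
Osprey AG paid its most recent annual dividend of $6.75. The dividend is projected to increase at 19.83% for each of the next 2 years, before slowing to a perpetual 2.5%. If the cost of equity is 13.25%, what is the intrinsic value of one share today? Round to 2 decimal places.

$86.76

Two-stage DDM. Project D₁…D_2 at 0.1983, terminal growth 0.025, discount at r = 0.1325.
D_1 = 8.0885
D_2 = 9.6925
Terminal value at t=2: TV = D_3/(r−g) = 9.9348/(0.1325−0.025) = 92.4167
P₀ = 8.0885/(1+0.1325)^1 + 9.6925/(1+0.1325)^2 + 92.4167/(1+0.1325)^2 = 86.7560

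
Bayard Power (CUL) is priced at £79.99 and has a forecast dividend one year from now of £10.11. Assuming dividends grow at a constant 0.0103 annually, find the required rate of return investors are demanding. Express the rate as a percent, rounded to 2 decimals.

Rearranging the constant-growth DDM: r = D₁/P₀ + g.
r = 10.1100 / 79.99 + 0.0103 = 0.12639 + 0.0103 = 0.13669

13.67%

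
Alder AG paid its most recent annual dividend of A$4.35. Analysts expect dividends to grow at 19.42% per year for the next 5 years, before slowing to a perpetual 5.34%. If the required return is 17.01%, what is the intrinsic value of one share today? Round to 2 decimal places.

Two-stage DDM. Project D₁…D_5 at 0.1942, terminal growth 0.0534, discount at r = 0.1701.
D_1 = 5.1948
D_2 = 6.2036
D_3 = 7.4083
D_4 = 8.8470
D_5 = 10.5651
Terminal value at t=5: TV = D_6/(r−g) = 11.1293/(0.1701−0.0534) = 95.3668
P₀ = 5.1948/(1+0.1701)^1 + 6.2036/(1+0.1701)^2 + 7.4083/(1+0.1701)^3 + 8.8470/(1+0.1701)^4 + 10.5651/(1+0.1701)^5 + 95.3668/(1+0.1701)^5 = 66.6107

A$66.61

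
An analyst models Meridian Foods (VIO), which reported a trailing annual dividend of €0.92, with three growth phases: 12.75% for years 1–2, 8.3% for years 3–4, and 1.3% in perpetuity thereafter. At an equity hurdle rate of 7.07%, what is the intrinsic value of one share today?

€22.39

Three-stage DDM. Project D₁…D_4; terminal Gordon value at t=4 with g = 0.013; discount at r = 0.0707.
D_1 = 1.0373
D_2 = 1.1696
D_3 = 1.2666
D_4 = 1.3718
TV_4 = 1.3896/(0.0707−0.013) = 24.0830
P₀ = Σ Dₜ/(1+r)ᵗ + TV_4/(1+r)^4 = 22.3895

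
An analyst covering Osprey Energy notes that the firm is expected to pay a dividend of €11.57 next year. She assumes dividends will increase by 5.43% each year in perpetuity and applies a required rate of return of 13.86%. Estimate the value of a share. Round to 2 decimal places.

Gordon growth model: P₀ = D₁/(r − g), with D₁ = 11.57 given directly.
P₀ = 11.5700 / (0.1386 − 0.0543) = 11.5700 / 0.0843 = 137.2479

€137.25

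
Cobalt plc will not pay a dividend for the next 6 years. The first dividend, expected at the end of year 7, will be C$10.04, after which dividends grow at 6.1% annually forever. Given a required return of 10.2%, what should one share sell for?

C$136.73

Deferred-dividend DDM. At t=6 the remaining stream is a growing perpetuity with first payment D_7 = 10.04.
V_6 = D_7/(r−g) = 10.04/(0.102−0.061) = 244.8780
P₀ = V_6/(1+r)^6 = 244.8780/(1+0.102)^6 = 136.7289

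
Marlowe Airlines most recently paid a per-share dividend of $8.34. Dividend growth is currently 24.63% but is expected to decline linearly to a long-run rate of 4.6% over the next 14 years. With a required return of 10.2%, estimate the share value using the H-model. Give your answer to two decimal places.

$364.59

H-model: P₀ = D₀[(1+g_L) + H(g_S−g_L)]/(r−g_L), with H = 14/2 = 7.
P₀ = 8.34 × [(1+0.046) + 7×(0.2463−0.046)] / (0.102−0.046)
   = 8.34 × 2.4481 / 0.056 = 364.5920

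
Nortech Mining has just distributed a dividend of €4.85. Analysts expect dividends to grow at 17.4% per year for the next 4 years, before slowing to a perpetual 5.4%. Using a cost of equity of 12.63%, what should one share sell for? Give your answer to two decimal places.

€105.01

Two-stage DDM. Project D₁…D_4 at 0.174, terminal growth 0.054, discount at r = 0.1263.
D_1 = 5.6939
D_2 = 6.6846
D_3 = 7.8478
D_4 = 9.2133
Terminal value at t=4: TV = D_5/(r−g) = 9.7108/(0.1263−0.054) = 134.3125
P₀ = 5.6939/(1+0.1263)^1 + 6.6846/(1+0.1263)^2 + 7.8478/(1+0.1263)^3 + 9.2133/(1+0.1263)^4 + 134.3125/(1+0.1263)^4 = 105.0070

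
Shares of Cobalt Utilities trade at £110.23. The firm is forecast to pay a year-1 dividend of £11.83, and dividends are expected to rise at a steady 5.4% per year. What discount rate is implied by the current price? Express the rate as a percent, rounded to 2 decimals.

16.13%

Rearranging the constant-growth DDM: r = D₁/P₀ + g.
r = 11.8300 / 110.23 + 0.054 = 0.10732 + 0.054 = 0.16132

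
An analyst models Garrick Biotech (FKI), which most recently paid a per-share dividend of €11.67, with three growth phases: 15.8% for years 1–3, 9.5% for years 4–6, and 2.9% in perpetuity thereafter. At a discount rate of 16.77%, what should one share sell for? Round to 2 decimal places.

Three-stage DDM. Project D₁…D_6; terminal Gordon value at t=6 with g = 0.029; discount at r = 0.1677.
D_1 = 13.5139
D_2 = 15.6490
D_3 = 18.1216
D_4 = 19.8432
D_5 = 21.7283
D_6 = 23.7924
TV_6 = 24.4824/(0.1677−0.029) = 176.5135
P₀ = Σ Dₜ/(1+r)ᵗ + TV_6/(1+r)^6 = 134.1274

€134.13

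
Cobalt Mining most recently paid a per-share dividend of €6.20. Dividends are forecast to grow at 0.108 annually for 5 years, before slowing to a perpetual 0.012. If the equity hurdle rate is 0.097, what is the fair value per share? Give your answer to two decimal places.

Two-stage DDM. Project D₁…D_5 at 0.108, terminal growth 0.012, discount at r = 0.097.
D_1 = 6.8696
D_2 = 7.6115
D_3 = 8.4336
D_4 = 9.3444
D_5 = 10.3536
Terminal value at t=5: TV = D_6/(r−g) = 10.4778/(0.097−0.012) = 123.2685
P₀ = 6.8696/(1+0.097)^1 + 7.6115/(1+0.097)^2 + 8.4336/(1+0.097)^3 + 9.3444/(1+0.097)^4 + 10.3536/(1+0.097)^5 + 123.2685/(1+0.097)^5 = 109.5375

€109.54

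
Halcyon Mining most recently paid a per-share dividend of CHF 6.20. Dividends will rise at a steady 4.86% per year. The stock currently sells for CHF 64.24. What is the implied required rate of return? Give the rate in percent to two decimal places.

14.98%

Rearranging the constant-growth DDM: r = D₁/P₀ + g.
D₁ = 6.20 × (1 + 0.0486) = 6.5013.
r = 6.5013 / 64.24 + 0.0486 = 0.10120 + 0.0486 = 0.14980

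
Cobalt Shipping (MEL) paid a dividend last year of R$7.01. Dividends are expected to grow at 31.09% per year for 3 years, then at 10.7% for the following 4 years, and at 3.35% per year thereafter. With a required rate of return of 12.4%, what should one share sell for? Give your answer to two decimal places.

R$191.14

Three-stage DDM. Project D₁…D_7; terminal Gordon value at t=7 with g = 0.0335; discount at r = 0.124.
D_1 = 9.1894
D_2 = 12.0464
D_3 = 15.7916
D_4 = 17.4813
D_5 = 19.3518
D_6 = 21.4225
D_7 = 23.7147
TV_7 = 24.5091/(0.124−0.0335) = 270.8190
P₀ = Σ Dₜ/(1+r)ᵗ + TV_7/(1+r)^7 = 191.1424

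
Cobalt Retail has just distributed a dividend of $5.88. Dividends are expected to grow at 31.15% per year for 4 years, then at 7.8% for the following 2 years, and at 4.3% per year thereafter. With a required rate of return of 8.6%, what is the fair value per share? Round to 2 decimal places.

$362.18

Three-stage DDM. Project D₁…D_6; terminal Gordon value at t=6 with g = 0.043; discount at r = 0.086.
D_1 = 7.7116
D_2 = 10.1138
D_3 = 13.2642
D_4 = 17.3960
D_5 = 18.7529
D_6 = 20.2157
TV_6 = 21.0849/(0.086−0.043) = 490.3474
P₀ = Σ Dₜ/(1+r)ᵗ + TV_6/(1+r)^6 = 362.1751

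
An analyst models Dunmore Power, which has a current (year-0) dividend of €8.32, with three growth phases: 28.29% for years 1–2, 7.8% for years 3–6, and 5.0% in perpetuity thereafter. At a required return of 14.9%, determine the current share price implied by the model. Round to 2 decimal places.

€140.36

Three-stage DDM. Project D₁…D_6; terminal Gordon value at t=6 with g = 0.05; discount at r = 0.149.
D_1 = 10.6737
D_2 = 13.6933
D_3 = 14.7614
D_4 = 15.9128
D_5 = 17.1540
D_6 = 18.4920
TV_6 = 19.4166/(0.149−0.05) = 196.1273
P₀ = Σ Dₜ/(1+r)ᵗ + TV_6/(1+r)^6 = 140.3600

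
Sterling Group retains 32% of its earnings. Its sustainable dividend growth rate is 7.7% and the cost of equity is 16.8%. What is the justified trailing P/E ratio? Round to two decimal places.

Payout ratio b = 1 − 0.32 = 0.68.
Justified trailing P/E = b(1+g)/(r−g) = 0.68×(1+0.077)/(0.168−0.077) = 8.0479

8.05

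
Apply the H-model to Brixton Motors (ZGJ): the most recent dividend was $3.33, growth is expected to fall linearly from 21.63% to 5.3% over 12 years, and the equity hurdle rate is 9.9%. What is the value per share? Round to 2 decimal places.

$147.16

H-model: P₀ = D₀[(1+g_L) + H(g_S−g_L)]/(r−g_L), with H = 12/2 = 6.
P₀ = 3.33 × [(1+0.053) + 6×(0.2163−0.053)] / (0.099−0.053)
   = 3.33 × 2.0328 / 0.046 = 147.1570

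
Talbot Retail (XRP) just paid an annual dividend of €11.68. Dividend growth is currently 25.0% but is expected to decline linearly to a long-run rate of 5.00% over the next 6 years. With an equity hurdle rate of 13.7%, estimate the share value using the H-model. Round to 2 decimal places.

H-model: P₀ = D₀[(1+g_L) + H(g_S−g_L)]/(r−g_L), with H = 6/2 = 3.
P₀ = 11.68 × [(1+0.05) + 3×(0.25−0.05)] / (0.137−0.05)
   = 11.68 × 1.6500 / 0.087 = 221.5172

€221.52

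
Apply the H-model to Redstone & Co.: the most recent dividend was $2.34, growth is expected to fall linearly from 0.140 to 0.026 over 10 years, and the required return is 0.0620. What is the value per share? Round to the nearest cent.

$103.74

H-model: P₀ = D₀[(1+g_L) + H(g_S−g_L)]/(r−g_L), with H = 10/2 = 5.
P₀ = 2.34 × [(1+0.026) + 5×(0.14−0.026)] / (0.062−0.026)
   = 2.34 × 1.5960 / 0.036 = 103.7400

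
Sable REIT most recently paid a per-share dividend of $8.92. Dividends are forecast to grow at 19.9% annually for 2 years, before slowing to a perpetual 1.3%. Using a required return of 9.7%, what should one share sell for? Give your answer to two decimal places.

$148.91

Two-stage DDM. Project D₁…D_2 at 0.199, terminal growth 0.013, discount at r = 0.097.
D_1 = 10.6951
D_2 = 12.8234
Terminal value at t=2: TV = D_3/(r−g) = 12.9901/(0.097−0.013) = 154.6441
P₀ = 10.6951/(1+0.097)^1 + 12.8234/(1+0.097)^2 + 154.6441/(1+0.097)^2 = 148.9103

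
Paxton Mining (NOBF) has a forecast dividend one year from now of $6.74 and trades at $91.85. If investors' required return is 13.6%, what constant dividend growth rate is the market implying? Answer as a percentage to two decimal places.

From P₀ = D₁/(r − g), the implied growth is g = r − D₁/P₀.
g = 0.136 − 6.74/91.85 = 0.136 − 0.07338 = 0.06262

6.26%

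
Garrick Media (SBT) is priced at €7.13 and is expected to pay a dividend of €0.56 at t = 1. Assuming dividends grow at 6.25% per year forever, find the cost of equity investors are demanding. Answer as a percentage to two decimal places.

Rearranging the constant-growth DDM: r = D₁/P₀ + g.
r = 0.5600 / 7.13 + 0.0625 = 0.07854 + 0.0625 = 0.14104

14.10%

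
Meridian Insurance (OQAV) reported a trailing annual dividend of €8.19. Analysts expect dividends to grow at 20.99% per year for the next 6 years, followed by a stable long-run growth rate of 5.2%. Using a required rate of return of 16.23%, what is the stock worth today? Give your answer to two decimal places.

Two-stage DDM. Project D₁…D_6 at 0.2099, terminal growth 0.052, discount at r = 0.1623.
D_1 = 9.9091
D_2 = 11.9890
D_3 = 14.5055
D_4 = 17.5502
D_5 = 21.2340
D_6 = 25.6910
Terminal value at t=6: TV = D_7/(r−g) = 27.0269/(0.1623−0.052) = 245.0310
P₀ = 9.9091/(1+0.1623)^1 + 11.9890/(1+0.1623)^2 + 14.5055/(1+0.1623)^3 + 17.5502/(1+0.1623)^4 + 21.2340/(1+0.1623)^5 + 25.6910/(1+0.1623)^6 + 245.0310/(1+0.1623)^6 = 156.0674

€156.07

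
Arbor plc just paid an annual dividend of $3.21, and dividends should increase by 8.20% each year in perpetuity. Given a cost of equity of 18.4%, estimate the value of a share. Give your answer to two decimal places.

$34.05

Gordon growth model: P₀ = D₁/(r − g). D₁ = 3.21 × (1 + 0.082) = 3.4732.
P₀ = 3.4732 / (0.184 − 0.082) = 3.4732 / 0.102 = 34.0512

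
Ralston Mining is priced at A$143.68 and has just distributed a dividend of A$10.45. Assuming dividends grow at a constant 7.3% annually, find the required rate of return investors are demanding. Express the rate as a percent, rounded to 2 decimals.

15.10%

Rearranging the constant-growth DDM: r = D₁/P₀ + g.
D₁ = 10.45 × (1 + 0.073) = 11.2128.
r = 11.2128 / 143.68 + 0.073 = 0.07804 + 0.073 = 0.15104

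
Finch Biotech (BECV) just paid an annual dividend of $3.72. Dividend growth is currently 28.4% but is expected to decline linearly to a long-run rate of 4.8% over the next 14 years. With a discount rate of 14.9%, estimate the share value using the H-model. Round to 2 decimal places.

H-model: P₀ = D₀[(1+g_L) + H(g_S−g_L)]/(r−g_L), with H = 14/2 = 7.
P₀ = 3.72 × [(1+0.048) + 7×(0.284−0.048)] / (0.149−0.048)
   = 3.72 × 2.7000 / 0.101 = 99.4455

$99.45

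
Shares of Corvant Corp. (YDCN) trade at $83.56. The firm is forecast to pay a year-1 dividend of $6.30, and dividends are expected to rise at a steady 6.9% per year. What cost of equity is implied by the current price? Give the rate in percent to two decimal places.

Rearranging the constant-growth DDM: r = D₁/P₀ + g.
r = 6.3000 / 83.56 + 0.069 = 0.07539 + 0.069 = 0.14439

14.44%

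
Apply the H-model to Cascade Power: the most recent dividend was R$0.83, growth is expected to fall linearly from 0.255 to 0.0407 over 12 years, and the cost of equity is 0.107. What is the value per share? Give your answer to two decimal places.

H-model: P₀ = D₀[(1+g_L) + H(g_S−g_L)]/(r−g_L), with H = 12/2 = 6.
P₀ = 0.83 × [(1+0.0407) + 6×(0.255−0.0407)] / (0.107−0.0407)
   = 0.83 × 2.3265 / 0.0663 = 29.1251

R$29.13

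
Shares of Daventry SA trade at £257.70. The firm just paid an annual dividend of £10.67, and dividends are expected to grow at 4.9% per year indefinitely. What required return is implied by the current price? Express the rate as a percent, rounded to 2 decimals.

Rearranging the constant-growth DDM: r = D₁/P₀ + g.
D₁ = 10.67 × (1 + 0.049) = 11.1928.
r = 11.1928 / 257.70 + 0.049 = 0.04343 + 0.049 = 0.09243

9.24%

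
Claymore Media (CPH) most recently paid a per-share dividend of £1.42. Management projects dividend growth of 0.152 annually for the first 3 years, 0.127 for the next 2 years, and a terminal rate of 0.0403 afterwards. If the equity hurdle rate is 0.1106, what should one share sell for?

Three-stage DDM. Project D₁…D_5; terminal Gordon value at t=5 with g = 0.0403; discount at r = 0.1106.
D_1 = 1.6358
D_2 = 1.8845
D_3 = 2.1709
D_4 = 2.4466
D_5 = 2.7574
TV_5 = 2.8685/(0.1106−0.0403) = 40.8035
P₀ = Σ Dₜ/(1+r)ᵗ + TV_5/(1+r)^5 = 31.9752

£31.98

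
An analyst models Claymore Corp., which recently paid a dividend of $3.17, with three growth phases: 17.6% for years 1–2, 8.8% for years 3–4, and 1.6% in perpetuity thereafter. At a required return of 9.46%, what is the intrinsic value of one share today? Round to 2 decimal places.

Three-stage DDM. Project D₁…D_4; terminal Gordon value at t=4 with g = 0.016; discount at r = 0.0946.
D_1 = 3.7279
D_2 = 4.3840
D_3 = 4.7698
D_4 = 5.1896
TV_4 = 5.2726/(0.0946−0.016) = 67.0815
P₀ = Σ Dₜ/(1+r)ᵗ + TV_4/(1+r)^4 = 61.0451

$61.05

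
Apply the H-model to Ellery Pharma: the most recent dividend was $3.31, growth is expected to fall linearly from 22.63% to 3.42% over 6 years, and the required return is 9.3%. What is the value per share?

$90.66

H-model: P₀ = D₀[(1+g_L) + H(g_S−g_L)]/(r−g_L), with H = 6/2 = 3.
P₀ = 3.31 × [(1+0.0342) + 3×(0.2263−0.0342)] / (0.093−0.0342)
   = 3.31 × 1.6105 / 0.0588 = 90.6591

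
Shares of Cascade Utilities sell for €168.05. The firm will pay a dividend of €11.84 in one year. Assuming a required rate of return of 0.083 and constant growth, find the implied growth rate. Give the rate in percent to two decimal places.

From P₀ = D₁/(r − g), the implied growth is g = r − D₁/P₀.
g = 0.083 − 11.84/168.05 = 0.083 − 0.07046 = 0.01254

1.25%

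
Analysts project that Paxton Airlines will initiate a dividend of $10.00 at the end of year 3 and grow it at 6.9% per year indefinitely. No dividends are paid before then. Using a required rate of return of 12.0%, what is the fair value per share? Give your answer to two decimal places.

Deferred-dividend DDM. At t=2 the remaining stream is a growing perpetuity with first payment D_3 = 10.00.
V_2 = D_3/(r−g) = 10.00/(0.12−0.069) = 196.0784
P₀ = V_2/(1+r)^2 = 196.0784/(1+0.12)^2 = 156.3125

$156.31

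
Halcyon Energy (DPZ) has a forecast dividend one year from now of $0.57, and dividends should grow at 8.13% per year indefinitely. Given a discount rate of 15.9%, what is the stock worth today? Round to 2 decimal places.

Gordon growth model: P₀ = D₁/(r − g), with D₁ = 0.57 given directly.
P₀ = 0.5700 / (0.159 − 0.0813) = 0.5700 / 0.0777 = 7.3359

$7.34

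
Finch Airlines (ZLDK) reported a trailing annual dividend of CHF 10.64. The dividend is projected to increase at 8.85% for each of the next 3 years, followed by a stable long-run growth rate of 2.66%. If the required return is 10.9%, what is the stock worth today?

CHF 156.10

Two-stage DDM. Project D₁…D_3 at 0.0885, terminal growth 0.0266, discount at r = 0.109.
D_1 = 11.5816
D_2 = 12.6066
D_3 = 13.7223
Terminal value at t=3: TV = D_4/(r−g) = 14.0873/(0.109−0.0266) = 170.9625
P₀ = 11.5816/(1+0.109)^1 + 12.6066/(1+0.109)^2 + 13.7223/(1+0.109)^3 + 170.9625/(1+0.109)^3 = 156.0992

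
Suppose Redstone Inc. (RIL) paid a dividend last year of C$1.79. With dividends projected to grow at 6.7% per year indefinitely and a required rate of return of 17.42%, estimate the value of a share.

C$17.82

Gordon growth model: P₀ = D₁/(r − g). D₁ = 1.79 × (1 + 0.067) = 1.9099.
P₀ = 1.9099 / (0.1742 − 0.067) = 1.9099 / 0.1072 = 17.8165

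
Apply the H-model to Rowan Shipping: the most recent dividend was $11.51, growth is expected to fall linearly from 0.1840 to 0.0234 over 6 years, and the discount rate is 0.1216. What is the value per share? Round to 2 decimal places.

$176.42

H-model: P₀ = D₀[(1+g_L) + H(g_S−g_L)]/(r−g_L), with H = 6/2 = 3.
P₀ = 11.51 × [(1+0.0234) + 3×(0.184−0.0234)] / (0.1216−0.0234)
   = 11.51 × 1.5052 / 0.0982 = 176.4242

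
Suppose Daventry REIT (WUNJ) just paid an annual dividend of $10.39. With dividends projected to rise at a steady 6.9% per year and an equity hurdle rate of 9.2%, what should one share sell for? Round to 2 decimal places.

$482.91

Gordon growth model: P₀ = D₁/(r − g). D₁ = 10.39 × (1 + 0.069) = 11.1069.
P₀ = 11.1069 / (0.092 − 0.069) = 11.1069 / 0.023 = 482.9091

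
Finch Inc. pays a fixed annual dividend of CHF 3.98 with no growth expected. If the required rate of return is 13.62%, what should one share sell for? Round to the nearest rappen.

Zero-growth DDM (perpetuity): P₀ = D/r = 3.98 / 0.1362 = 29.2217

CHF 29.22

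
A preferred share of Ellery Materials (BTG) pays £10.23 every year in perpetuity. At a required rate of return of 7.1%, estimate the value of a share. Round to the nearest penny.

Zero-growth DDM (perpetuity): P₀ = D/r = 10.23 / 0.071 = 144.0845

£144.08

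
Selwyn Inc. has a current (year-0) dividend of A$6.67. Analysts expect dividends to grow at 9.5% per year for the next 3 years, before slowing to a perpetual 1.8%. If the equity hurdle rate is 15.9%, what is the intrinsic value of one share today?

A$58.49

Two-stage DDM. Project D₁…D_3 at 0.095, terminal growth 0.018, discount at r = 0.159.
D_1 = 7.3036
D_2 = 7.9975
D_3 = 8.7573
Terminal value at t=3: TV = D_4/(r−g) = 8.9149/(0.159−0.018) = 63.2262
P₀ = 7.3036/(1+0.159)^1 + 7.9975/(1+0.159)^2 + 8.7573/(1+0.159)^3 + 63.2262/(1+0.159)^3 = 58.4916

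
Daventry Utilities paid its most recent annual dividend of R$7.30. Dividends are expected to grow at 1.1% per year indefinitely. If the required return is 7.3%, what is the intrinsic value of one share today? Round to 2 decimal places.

Gordon growth model: P₀ = D₁/(r − g). D₁ = 7.30 × (1 + 0.011) = 7.3803.
P₀ = 7.3803 / (0.073 − 0.011) = 7.3803 / 0.062 = 119.0371

R$119.04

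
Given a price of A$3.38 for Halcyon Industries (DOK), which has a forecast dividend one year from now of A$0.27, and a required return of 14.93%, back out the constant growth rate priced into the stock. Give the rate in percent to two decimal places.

From P₀ = D₁/(r − g), the implied growth is g = r − D₁/P₀.
g = 0.1493 − 0.27/3.38 = 0.1493 − 0.07988 = 0.06942

6.94%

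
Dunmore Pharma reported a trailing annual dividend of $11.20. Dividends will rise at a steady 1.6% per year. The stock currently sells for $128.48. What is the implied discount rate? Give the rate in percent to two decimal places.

10.46%

Rearranging the constant-growth DDM: r = D₁/P₀ + g.
D₁ = 11.20 × (1 + 0.016) = 11.3792.
r = 11.3792 / 128.48 + 0.016 = 0.08857 + 0.016 = 0.10457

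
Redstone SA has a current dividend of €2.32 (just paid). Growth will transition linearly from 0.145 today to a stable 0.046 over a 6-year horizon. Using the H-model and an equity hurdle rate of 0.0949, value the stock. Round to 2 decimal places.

H-model: P₀ = D₀[(1+g_L) + H(g_S−g_L)]/(r−g_L), with H = 6/2 = 3.
P₀ = 2.32 × [(1+0.046) + 3×(0.145−0.046)] / (0.0949−0.046)
   = 2.32 × 1.3430 / 0.0489 = 63.7170

€63.72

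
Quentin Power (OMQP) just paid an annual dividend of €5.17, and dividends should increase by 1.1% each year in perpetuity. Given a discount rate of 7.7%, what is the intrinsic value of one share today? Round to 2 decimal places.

€79.19

Gordon growth model: P₀ = D₁/(r − g). D₁ = 5.17 × (1 + 0.011) = 5.2269.
P₀ = 5.2269 / (0.077 − 0.011) = 5.2269 / 0.066 = 79.1950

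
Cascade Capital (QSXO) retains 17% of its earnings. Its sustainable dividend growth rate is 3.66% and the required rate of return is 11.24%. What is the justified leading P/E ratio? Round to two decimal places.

Payout ratio b = 1 − 0.17 = 0.83.
Justified leading P/E = b/(r−g) = 0.83/(0.1124−0.0366) = 10.9499

10.95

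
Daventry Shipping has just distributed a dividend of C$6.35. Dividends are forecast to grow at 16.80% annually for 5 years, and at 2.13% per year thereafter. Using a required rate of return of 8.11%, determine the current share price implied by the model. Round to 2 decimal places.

C$199.91

Two-stage DDM. Project D₁…D_5 at 0.168, terminal growth 0.0213, discount at r = 0.0811.
D_1 = 7.4168
D_2 = 8.6628
D_3 = 10.1182
D_4 = 11.8180
D_5 = 13.8035
Terminal value at t=5: TV = D_6/(r−g) = 14.0975/(0.0811−0.0213) = 235.7437
P₀ = 7.4168/(1+0.0811)^1 + 8.6628/(1+0.0811)^2 + 10.1182/(1+0.0811)^3 + 11.8180/(1+0.0811)^4 + 13.8035/(1+0.0811)^5 + 235.7437/(1+0.0811)^5 = 199.9066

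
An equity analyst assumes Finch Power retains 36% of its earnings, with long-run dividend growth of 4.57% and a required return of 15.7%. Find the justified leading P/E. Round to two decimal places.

Payout ratio b = 1 − 0.36 = 0.64.
Justified leading P/E = b/(r−g) = 0.64/(0.157−0.0457) = 5.7502

5.75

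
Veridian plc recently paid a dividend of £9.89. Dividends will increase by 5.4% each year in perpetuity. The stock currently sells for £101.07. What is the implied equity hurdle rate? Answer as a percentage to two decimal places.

Rearranging the constant-growth DDM: r = D₁/P₀ + g.
D₁ = 9.89 × (1 + 0.054) = 10.4241.
r = 10.4241 / 101.07 + 0.054 = 0.10314 + 0.054 = 0.15714

15.71%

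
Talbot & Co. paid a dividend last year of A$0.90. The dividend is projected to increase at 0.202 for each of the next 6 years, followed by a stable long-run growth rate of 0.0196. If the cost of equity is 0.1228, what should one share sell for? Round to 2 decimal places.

A$20.29

Two-stage DDM. Project D₁…D_6 at 0.202, terminal growth 0.0196, discount at r = 0.1228.
D_1 = 1.0818
D_2 = 1.3003
D_3 = 1.5630
D_4 = 1.8787
D_5 = 2.2582
D_6 = 2.7144
Terminal value at t=6: TV = D_7/(r−g) = 2.7676/(0.1228−0.0196) = 26.8176
P₀ = 1.0818/(1+0.1228)^1 + 1.3003/(1+0.1228)^2 + 1.5630/(1+0.1228)^3 + 1.8787/(1+0.1228)^4 + 2.2582/(1+0.1228)^5 + 2.7144/(1+0.1228)^6 + 26.8176/(1+0.1228)^6 = 20.2860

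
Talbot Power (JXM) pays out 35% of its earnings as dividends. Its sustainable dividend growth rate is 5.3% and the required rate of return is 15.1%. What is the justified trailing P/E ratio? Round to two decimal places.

3.76

Justified trailing P/E = b(1+g)/(r−g) = 0.35×(1+0.053)/(0.151−0.053) = 3.7607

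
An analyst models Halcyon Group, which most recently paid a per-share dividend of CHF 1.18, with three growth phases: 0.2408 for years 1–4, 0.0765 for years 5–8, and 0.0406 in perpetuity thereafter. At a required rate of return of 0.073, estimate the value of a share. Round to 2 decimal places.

Three-stage DDM. Project D₁…D_8; terminal Gordon value at t=8 with g = 0.0406; discount at r = 0.073.
D_1 = 1.4641
D_2 = 1.8167
D_3 = 2.2542
D_4 = 2.7970
D_5 = 3.0109
D_6 = 3.2413
D_7 = 3.4892
D_8 = 3.7562
TV_8 = 3.9087/(0.073−0.0406) = 120.6380
P₀ = Σ Dₜ/(1+r)ᵗ + TV_8/(1+r)^8 = 84.0436

CHF 84.04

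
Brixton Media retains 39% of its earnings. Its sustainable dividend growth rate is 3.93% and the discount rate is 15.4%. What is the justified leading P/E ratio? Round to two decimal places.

5.32

Payout ratio b = 1 − 0.39 = 0.61.
Justified leading P/E = b/(r−g) = 0.61/(0.154−0.0393) = 5.3182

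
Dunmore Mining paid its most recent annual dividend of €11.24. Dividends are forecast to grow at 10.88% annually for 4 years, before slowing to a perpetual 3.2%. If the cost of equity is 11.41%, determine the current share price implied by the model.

€183.05

Two-stage DDM. Project D₁…D_4 at 0.1088, terminal growth 0.032, discount at r = 0.1141.
D_1 = 12.4629
D_2 = 13.8189
D_3 = 15.3224
D_4 = 16.9894
Terminal value at t=4: TV = D_5/(r−g) = 17.5331/(0.1141−0.032) = 213.5579
P₀ = 12.4629/(1+0.1141)^1 + 13.8189/(1+0.1141)^2 + 15.3224/(1+0.1141)^3 + 16.9894/(1+0.1141)^4 + 213.5579/(1+0.1141)^4 = 183.0456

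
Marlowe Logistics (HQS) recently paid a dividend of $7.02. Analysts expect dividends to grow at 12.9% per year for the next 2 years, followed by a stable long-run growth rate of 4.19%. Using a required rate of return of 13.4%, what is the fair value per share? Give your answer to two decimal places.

$92.66

Two-stage DDM. Project D₁…D_2 at 0.129, terminal growth 0.0419, discount at r = 0.134.
D_1 = 7.9256
D_2 = 8.9480
Terminal value at t=2: TV = D_3/(r−g) = 9.3229/(0.134−0.0419) = 101.2258
P₀ = 7.9256/(1+0.134)^1 + 8.9480/(1+0.134)^2 + 101.2258/(1+0.134)^2 = 92.6637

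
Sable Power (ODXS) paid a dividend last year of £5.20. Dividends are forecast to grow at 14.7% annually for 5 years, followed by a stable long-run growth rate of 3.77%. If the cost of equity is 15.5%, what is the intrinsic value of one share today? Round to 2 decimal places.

Two-stage DDM. Project D₁…D_5 at 0.147, terminal growth 0.0377, discount at r = 0.155.
D_1 = 5.9644
D_2 = 6.8412
D_3 = 7.8468
D_4 = 9.0003
D_5 = 10.3233
Terminal value at t=5: TV = D_6/(r−g) = 10.7125/(0.155−0.0377) = 91.3260
P₀ = 5.9644/(1+0.155)^1 + 6.8412/(1+0.155)^2 + 7.8468/(1+0.155)^3 + 9.0003/(1+0.155)^4 + 10.3233/(1+0.155)^5 + 91.3260/(1+0.155)^5 = 69.8955

£69.90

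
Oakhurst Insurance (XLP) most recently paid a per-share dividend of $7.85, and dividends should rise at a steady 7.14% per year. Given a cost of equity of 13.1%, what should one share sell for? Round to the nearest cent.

$141.12

Gordon growth model: P₀ = D₁/(r − g). D₁ = 7.85 × (1 + 0.0714) = 8.4105.
P₀ = 8.4105 / (0.131 − 0.0714) = 8.4105 / 0.0596 = 141.1156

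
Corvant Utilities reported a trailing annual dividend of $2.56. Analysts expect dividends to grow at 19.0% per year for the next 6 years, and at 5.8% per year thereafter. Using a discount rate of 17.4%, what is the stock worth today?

Two-stage DDM. Project D₁…D_6 at 0.19, terminal growth 0.058, discount at r = 0.174.
D_1 = 3.0464
D_2 = 3.6252
D_3 = 4.3140
D_4 = 5.1337
D_5 = 6.1091
D_6 = 7.2698
Terminal value at t=6: TV = D_7/(r−g) = 7.6914/(0.174−0.058) = 66.3055
P₀ = 3.0464/(1+0.174)^1 + 3.6252/(1+0.174)^2 + 4.3140/(1+0.174)^3 + 5.1337/(1+0.174)^4 + 6.1091/(1+0.174)^5 + 7.2698/(1+0.174)^6 + 66.3055/(1+0.174)^6 = 41.4340

$41.43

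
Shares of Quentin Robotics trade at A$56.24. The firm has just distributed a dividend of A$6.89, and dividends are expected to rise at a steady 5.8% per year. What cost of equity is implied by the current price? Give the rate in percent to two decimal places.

18.76%

Rearranging the constant-growth DDM: r = D₁/P₀ + g.
D₁ = 6.89 × (1 + 0.058) = 7.2896.
r = 7.2896 / 56.24 + 0.058 = 0.12962 + 0.058 = 0.18762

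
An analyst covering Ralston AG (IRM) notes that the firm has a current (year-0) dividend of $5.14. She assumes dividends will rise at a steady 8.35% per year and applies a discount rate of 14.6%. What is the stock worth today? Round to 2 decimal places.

$89.11

Gordon growth model: P₀ = D₁/(r − g). D₁ = 5.14 × (1 + 0.0835) = 5.5692.
P₀ = 5.5692 / (0.146 − 0.0835) = 5.5692 / 0.0625 = 89.1070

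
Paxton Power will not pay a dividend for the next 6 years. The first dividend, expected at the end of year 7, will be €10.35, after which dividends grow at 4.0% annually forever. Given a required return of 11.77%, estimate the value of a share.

Deferred-dividend DDM. At t=6 the remaining stream is a growing perpetuity with first payment D_7 = 10.35.
V_6 = D_7/(r−g) = 10.35/(0.1177−0.04) = 133.2046
P₀ = V_6/(1+r)^6 = 133.2046/(1+0.1177)^6 = 68.3231

€68.32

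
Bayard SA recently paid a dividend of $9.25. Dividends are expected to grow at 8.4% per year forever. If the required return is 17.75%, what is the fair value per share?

$107.24

Gordon growth model: P₀ = D₁/(r − g). D₁ = 9.25 × (1 + 0.084) = 10.0270.
P₀ = 10.0270 / (0.1775 − 0.084) = 10.0270 / 0.0935 = 107.2406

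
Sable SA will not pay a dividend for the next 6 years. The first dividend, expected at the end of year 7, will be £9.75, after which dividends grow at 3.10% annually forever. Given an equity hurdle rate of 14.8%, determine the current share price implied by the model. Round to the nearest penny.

£36.41

Deferred-dividend DDM. At t=6 the remaining stream is a growing perpetuity with first payment D_7 = 9.75.
V_6 = D_7/(r−g) = 9.75/(0.148−0.031) = 83.3333
P₀ = V_6/(1+r)^6 = 83.3333/(1+0.148)^6 = 36.4055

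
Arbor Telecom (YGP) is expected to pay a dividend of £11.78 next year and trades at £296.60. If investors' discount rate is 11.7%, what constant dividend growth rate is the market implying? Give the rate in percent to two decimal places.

7.73%

From P₀ = D₁/(r − g), the implied growth is g = r − D₁/P₀.
g = 0.117 − 11.78/296.60 = 0.117 − 0.03972 = 0.07728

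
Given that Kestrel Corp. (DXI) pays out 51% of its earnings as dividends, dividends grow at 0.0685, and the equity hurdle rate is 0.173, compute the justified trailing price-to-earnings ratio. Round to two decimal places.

5.21

Justified trailing P/E = b(1+g)/(r−g) = 0.51×(1+0.0685)/(0.173−0.0685) = 5.2147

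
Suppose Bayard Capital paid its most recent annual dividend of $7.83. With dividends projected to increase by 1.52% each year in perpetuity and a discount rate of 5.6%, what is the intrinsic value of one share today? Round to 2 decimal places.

Gordon growth model: P₀ = D₁/(r − g). D₁ = 7.83 × (1 + 0.0152) = 7.9490.
P₀ = 7.9490 / (0.056 − 0.0152) = 7.9490 / 0.0408 = 194.8288

$194.83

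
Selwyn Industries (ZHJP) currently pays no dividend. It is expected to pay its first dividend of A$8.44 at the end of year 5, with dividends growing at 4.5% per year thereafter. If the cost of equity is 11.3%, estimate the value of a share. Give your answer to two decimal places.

A$80.88

Deferred-dividend DDM. At t=4 the remaining stream is a growing perpetuity with first payment D_5 = 8.44.
V_4 = D_5/(r−g) = 8.44/(0.113−0.045) = 124.1176
P₀ = V_4/(1+r)^4 = 124.1176/(1+0.113)^4 = 80.8822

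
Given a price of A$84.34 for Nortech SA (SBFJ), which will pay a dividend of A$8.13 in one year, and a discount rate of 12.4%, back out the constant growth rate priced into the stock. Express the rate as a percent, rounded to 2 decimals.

From P₀ = D₁/(r − g), the implied growth is g = r − D₁/P₀.
g = 0.124 − 8.13/84.34 = 0.124 − 0.09640 = 0.02760

2.76%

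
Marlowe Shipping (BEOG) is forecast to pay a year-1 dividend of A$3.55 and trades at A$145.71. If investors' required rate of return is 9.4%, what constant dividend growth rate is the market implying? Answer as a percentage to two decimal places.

From P₀ = D₁/(r − g), the implied growth is g = r − D₁/P₀.
g = 0.094 − 3.55/145.71 = 0.094 − 0.02436 = 0.06964

6.96%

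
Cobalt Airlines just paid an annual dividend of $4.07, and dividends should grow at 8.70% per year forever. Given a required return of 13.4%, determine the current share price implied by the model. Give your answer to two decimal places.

Gordon growth model: P₀ = D₁/(r − g). D₁ = 4.07 × (1 + 0.087) = 4.4241.
P₀ = 4.4241 / (0.134 − 0.087) = 4.4241 / 0.047 = 94.1296

$94.13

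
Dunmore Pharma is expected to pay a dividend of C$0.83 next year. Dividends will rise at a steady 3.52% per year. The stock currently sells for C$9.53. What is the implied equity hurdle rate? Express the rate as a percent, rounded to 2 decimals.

Rearranging the constant-growth DDM: r = D₁/P₀ + g.
r = 0.8300 / 9.53 + 0.0352 = 0.08709 + 0.0352 = 0.12229

12.23%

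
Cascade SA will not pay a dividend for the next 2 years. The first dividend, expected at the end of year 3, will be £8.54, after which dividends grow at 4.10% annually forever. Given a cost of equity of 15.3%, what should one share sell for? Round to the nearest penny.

Deferred-dividend DDM. At t=2 the remaining stream is a growing perpetuity with first payment D_3 = 8.54.
V_2 = D_3/(r−g) = 8.54/(0.153−0.041) = 76.2500
P₀ = V_2/(1+r)^2 = 76.2500/(1+0.153)^2 = 57.3563

£57.36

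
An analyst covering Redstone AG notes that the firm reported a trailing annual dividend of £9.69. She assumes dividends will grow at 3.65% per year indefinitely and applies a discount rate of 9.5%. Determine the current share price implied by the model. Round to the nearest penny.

Gordon growth model: P₀ = D₁/(r − g). D₁ = 9.69 × (1 + 0.0365) = 10.0437.
P₀ = 10.0437 / (0.095 − 0.0365) = 10.0437 / 0.0585 = 171.6869

£171.69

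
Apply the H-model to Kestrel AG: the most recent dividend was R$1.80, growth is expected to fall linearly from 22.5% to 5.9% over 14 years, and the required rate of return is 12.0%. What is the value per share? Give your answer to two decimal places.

H-model: P₀ = D₀[(1+g_L) + H(g_S−g_L)]/(r−g_L), with H = 14/2 = 7.
P₀ = 1.80 × [(1+0.059) + 7×(0.225−0.059)] / (0.12−0.059)
   = 1.80 × 2.2210 / 0.061 = 65.5377

R$65.54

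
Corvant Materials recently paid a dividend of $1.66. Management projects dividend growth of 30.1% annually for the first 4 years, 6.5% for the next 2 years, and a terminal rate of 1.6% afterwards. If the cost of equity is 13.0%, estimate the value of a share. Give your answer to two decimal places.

$37.99

Three-stage DDM. Project D₁…D_6; terminal Gordon value at t=6 with g = 0.016; discount at r = 0.13.
D_1 = 2.1597
D_2 = 2.8097
D_3 = 3.6554
D_4 = 4.7557
D_5 = 5.0649
D_6 = 5.3941
TV_6 = 5.4804/(0.13−0.016) = 48.0735
P₀ = Σ Dₜ/(1+r)ᵗ + TV_6/(1+r)^6 = 37.9923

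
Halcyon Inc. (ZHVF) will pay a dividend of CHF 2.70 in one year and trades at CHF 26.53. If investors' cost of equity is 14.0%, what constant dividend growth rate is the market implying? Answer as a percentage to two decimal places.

From P₀ = D₁/(r − g), the implied growth is g = r − D₁/P₀.
g = 0.14 − 2.70/26.53 = 0.14 − 0.10177 = 0.03823

3.82%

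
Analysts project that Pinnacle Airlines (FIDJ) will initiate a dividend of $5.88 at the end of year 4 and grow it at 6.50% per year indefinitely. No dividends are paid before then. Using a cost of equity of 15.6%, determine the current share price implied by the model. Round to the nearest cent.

Deferred-dividend DDM. At t=3 the remaining stream is a growing perpetuity with first payment D_4 = 5.88.
V_3 = D_4/(r−g) = 5.88/(0.156−0.065) = 64.6154
P₀ = V_3/(1+r)^3 = 64.6154/(1+0.156)^3 = 41.8276

$41.83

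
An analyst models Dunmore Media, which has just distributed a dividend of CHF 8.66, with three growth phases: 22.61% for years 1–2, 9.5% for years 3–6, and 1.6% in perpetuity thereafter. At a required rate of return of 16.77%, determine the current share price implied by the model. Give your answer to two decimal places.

Three-stage DDM. Project D₁…D_6; terminal Gordon value at t=6 with g = 0.016; discount at r = 0.1677.
D_1 = 10.6180
D_2 = 13.0188
D_3 = 14.2555
D_4 = 15.6098
D_5 = 17.0928
D_6 = 18.7166
TV_6 = 19.0160/(0.1677−0.016) = 125.3529
P₀ = Σ Dₜ/(1+r)ᵗ + TV_6/(1+r)^6 = 100.6946

CHF 100.69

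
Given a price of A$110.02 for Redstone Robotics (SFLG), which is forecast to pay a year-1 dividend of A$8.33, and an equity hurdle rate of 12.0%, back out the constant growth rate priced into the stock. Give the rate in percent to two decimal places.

4.43%

From P₀ = D₁/(r − g), the implied growth is g = r − D₁/P₀.
g = 0.12 − 8.33/110.02 = 0.12 − 0.07571 = 0.04429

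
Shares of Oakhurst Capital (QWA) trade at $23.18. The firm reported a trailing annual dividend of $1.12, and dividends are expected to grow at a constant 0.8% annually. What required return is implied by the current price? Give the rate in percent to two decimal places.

Rearranging the constant-growth DDM: r = D₁/P₀ + g.
D₁ = 1.12 × (1 + 0.008) = 1.1290.
r = 1.1290 / 23.18 + 0.008 = 0.04870 + 0.008 = 0.05670

5.67%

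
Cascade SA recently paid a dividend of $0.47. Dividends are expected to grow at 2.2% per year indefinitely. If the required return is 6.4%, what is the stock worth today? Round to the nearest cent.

Gordon growth model: P₀ = D₁/(r − g). D₁ = 0.47 × (1 + 0.022) = 0.4803.
P₀ = 0.4803 / (0.064 − 0.022) = 0.4803 / 0.042 = 11.4367

$11.44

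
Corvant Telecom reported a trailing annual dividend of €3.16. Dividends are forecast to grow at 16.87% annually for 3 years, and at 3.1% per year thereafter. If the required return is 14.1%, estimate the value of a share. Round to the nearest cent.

€41.78

Two-stage DDM. Project D₁…D_3 at 0.1687, terminal growth 0.031, discount at r = 0.141.
D_1 = 3.6931
D_2 = 4.3161
D_3 = 5.0442
Terminal value at t=3: TV = D_4/(r−g) = 5.2006/(0.141−0.031) = 47.2783
P₀ = 3.6931/(1+0.141)^1 + 4.3161/(1+0.141)^2 + 5.0442/(1+0.141)^3 + 47.2783/(1+0.141)^3 = 41.7755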